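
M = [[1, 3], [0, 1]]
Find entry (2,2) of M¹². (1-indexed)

M = I + N where N = [[0, 3], [0, 0]] is strictly upper-triangular, so N² = 0.
(I + N)¹² = I + 12·N = [[1, 36], [0, 1]].

1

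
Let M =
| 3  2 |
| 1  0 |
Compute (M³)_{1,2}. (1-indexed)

M² = [[11, 6], [3, 2]]
M³ = [[39, 22], [11, 6]]

22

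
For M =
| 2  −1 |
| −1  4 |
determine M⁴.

M² = [[5, −6], [−6, 17]]
M³ = [[16, −29], [−29, 74]]
M⁴ = [[61, −132], [−132, 325]]

[[61, −132], [−132, 325]]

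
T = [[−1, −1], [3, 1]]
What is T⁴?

[[4, 0], [0, 4]]

T² = [[−2, 0], [0, −2]]
T³ = [[2, 2], [−6, −2]]
T⁴ = [[4, 0], [0, 4]]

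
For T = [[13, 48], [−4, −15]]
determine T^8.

tr T = −2 and det T = −3, so the characteristic polynomial is λ² − (−2)λ + (−3) with roots 1 and −3.
Eigenvectors give P = [[4, −3], [−1, 1]] with P⁻¹ = [[1, 3], [1, 4]], and T = P·diag(1, −3)·P⁻¹.
Then T^8 = P·diag(1, 6561)·P⁻¹ = [[4, −19683], [−1, 6561]] · [[1, 3], [1, 4]] = [[−19679, −78720], [6560, 26241]].

[[−19679, −78720], [6560, 26241]]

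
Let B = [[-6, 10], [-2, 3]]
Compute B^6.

tr B = -3 and det B = 2, so the characteristic polynomial is λ² − (-3)λ + (2) with roots -1 and -2.
Eigenvectors give P = [[-2, 5], [-1, 2]] with P⁻¹ = [[2, -5], [1, -2]], and B = P·diag(-1, -2)·P⁻¹.
Then B^6 = P·diag(1, 64)·P⁻¹ = [[-2, 320], [-1, 128]] · [[2, -5], [1, -2]] = [[316, -630], [126, -251]].

[[316, -630], [126, -251]]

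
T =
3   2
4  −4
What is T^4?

T^2 = [[17, −2], [−4, 24]]
T^3 = [[43, 42], [84, −104]]
T^4 = [[297, −82], [−164, 584]]

[[297, −82], [−164, 584]]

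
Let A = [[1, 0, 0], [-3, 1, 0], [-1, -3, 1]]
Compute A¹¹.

A = I + N where N = [[0, 0, 0], [-3, 0, 0], [-1, -3, 0]] is strictly lower-triangular, so N³ = 0.
(I + N)¹¹ = I + 11·N + 55·N² = [[1, 0, 0], [-33, 1, 0], [484, -33, 1]].

[[1, 0, 0], [-33, 1, 0], [484, -33, 1]]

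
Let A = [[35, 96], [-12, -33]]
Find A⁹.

tr A = 2 and det A = -3, so the characteristic polynomial is λ² − (2)λ + (-3) with roots 3 and -1.
Eigenvectors give P = [[3, 8], [-1, -3]] with P⁻¹ = [[3, 8], [-1, -3]], and A = P·diag(3, -1)·P⁻¹.
Then A⁹ = P·diag(19683, -1)·P⁻¹ = [[59049, -8], [-19683, 3]] · [[3, 8], [-1, -3]] = [[177155, 472416], [-59052, -157473]].

[[177155, 472416], [-59052, -157473]]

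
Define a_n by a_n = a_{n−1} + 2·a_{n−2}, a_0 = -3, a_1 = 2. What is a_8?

-88

With companion matrix A = [[1, 2], [1, 0]], [a_n, a_{n−1}]ᵀ = A·[a_{n−1}, a_{n−2}]ᵀ, so [a_8, a_7]ᵀ = A⁷·[a_1, a_0]ᵀ.
A⁷ = [[85, 86], [43, 42]], giving [a_8, a_7]ᵀ = [[-88], [-40]].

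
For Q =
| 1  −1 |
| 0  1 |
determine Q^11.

Q = I + N where N = [[0, −1], [0, 0]] is strictly upper-triangular, so N^2 = 0.
(I + N)^11 = I + 11·N = [[1, −11], [0, 1]].

[[1, −11], [0, 1]]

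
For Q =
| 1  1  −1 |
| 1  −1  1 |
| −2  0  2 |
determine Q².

[[4, 0, −2], [−2, 2, 0], [−6, −2, 6]]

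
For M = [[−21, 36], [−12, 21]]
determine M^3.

[[−189, 324], [−108, 189]]

tr M = 0 and det M = −9, so the characteristic polynomial is λ² − (0)λ + (−9) with roots −3 and 3.
Eigenvectors give P = [[−2, 3], [−1, 2]] with P⁻¹ = [[−2, 3], [−1, 2]], and M = P·diag(−3, 3)·P⁻¹.
Then M^3 = P·diag(−27, 27)·P⁻¹ = [[54, 81], [27, 54]] · [[−2, 3], [−1, 2]] = [[−189, 324], [−108, 189]].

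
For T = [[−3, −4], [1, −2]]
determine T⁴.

[[−75, 100], [−25, −100]]

T² = [[5, 20], [−5, 0]]
T³ = [[5, −60], [15, 20]]
T⁴ = [[−75, 100], [−25, −100]]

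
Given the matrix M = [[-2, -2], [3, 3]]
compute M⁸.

[[-2, -2], [3, 3]]

M² = M (a projection; rank 1, trace 1), so M⁸ = M.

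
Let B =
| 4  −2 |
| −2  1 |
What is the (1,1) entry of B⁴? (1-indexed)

500

B² = [[20, −10], [−10, 5]]
B³ = [[100, −50], [−50, 25]]
B⁴ = [[500, −250], [−250, 125]]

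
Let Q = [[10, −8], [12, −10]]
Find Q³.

[[40, −32], [48, −40]]

tr Q = 0 and det Q = −4, so the characteristic polynomial is λ² − (0)λ + (−4) with roots 2 and −2.
Eigenvectors give P = [[−1, 2], [−1, 3]] with P⁻¹ = [[−3, 2], [−1, 1]], and Q = P·diag(2, −2)·P⁻¹.
Then Q³ = P·diag(8, −8)·P⁻¹ = [[−8, −16], [−8, −24]] · [[−3, 2], [−1, 1]] = [[40, −32], [48, −40]].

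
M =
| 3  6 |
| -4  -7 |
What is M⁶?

tr M = -4 and det M = 3, so the characteristic polynomial is λ² − (-4)λ + (3) with roots -1 and -3.
Eigenvectors give P = [[3, -1], [-2, 1]] with P⁻¹ = [[1, 1], [2, 3]], and M = P·diag(-1, -3)·P⁻¹.
Then M⁶ = P·diag(1, 729)·P⁻¹ = [[3, -729], [-2, 729]] · [[1, 1], [2, 3]] = [[-1455, -2184], [1456, 2185]].

[[-1455, -2184], [1456, 2185]]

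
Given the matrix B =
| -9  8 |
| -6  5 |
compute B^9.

tr B = -4 and det B = 3, so the characteristic polynomial is λ² − (-4)λ + (3) with roots -1 and -3.
Eigenvectors give P = [[1, 4], [1, 3]] with P⁻¹ = [[-3, 4], [1, -1]], and B = P·diag(-1, -3)·P⁻¹.
Then B^9 = P·diag(-1, -19683)·P⁻¹ = [[-1, -78732], [-1, -59049]] · [[-3, 4], [1, -1]] = [[-78729, 78728], [-59046, 59045]].

[[-78729, 78728], [-59046, 59045]]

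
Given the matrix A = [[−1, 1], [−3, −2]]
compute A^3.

A^2 = [[−2, −3], [9, 1]]
A^3 = [[11, 4], [−12, 7]]

[[11, 4], [−12, 7]]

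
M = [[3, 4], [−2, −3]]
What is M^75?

[[3, 4], [−2, −3]]

M² = I (check: tr M = 0 and det M = −1), so M^75 = M since 75 is odd.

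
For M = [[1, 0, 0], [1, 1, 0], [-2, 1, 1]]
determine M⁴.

M = I + N where N = [[0, 0, 0], [1, 0, 0], [-2, 1, 0]] is strictly lower-triangular, so N³ = 0.
(I + N)⁴ = I + 4·N + 6·N² = [[1, 0, 0], [4, 1, 0], [-2, 4, 1]].

[[1, 0, 0], [4, 1, 0], [-2, 4, 1]]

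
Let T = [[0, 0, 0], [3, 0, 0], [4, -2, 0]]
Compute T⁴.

T is strictly triangular, hence nilpotent: T³ = 0, so T⁴ = 0.

[[0, 0, 0], [0, 0, 0], [0, 0, 0]]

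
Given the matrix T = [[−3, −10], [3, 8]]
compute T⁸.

tr T = 5 and det T = 6, so the characteristic polynomial is λ² − (5)λ + (6) with roots 3 and 2.
Eigenvectors give P = [[5, 2], [−3, −1]] with P⁻¹ = [[−1, −2], [3, 5]], and T = P·diag(3, 2)·P⁻¹.
Then T⁸ = P·diag(6561, 256)·P⁻¹ = [[32805, 512], [−19683, −256]] · [[−1, −2], [3, 5]] = [[−31269, −63050], [18915, 38086]].

[[−31269, −63050], [18915, 38086]]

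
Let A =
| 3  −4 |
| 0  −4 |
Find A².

[[9, 4], [0, 16]]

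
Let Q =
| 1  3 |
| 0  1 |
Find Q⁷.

[[1, 21], [0, 1]]

Q = I + N where N = [[0, 3], [0, 0]] is strictly upper-triangular, so N² = 0.
(I + N)⁷ = I + 7·N = [[1, 21], [0, 1]].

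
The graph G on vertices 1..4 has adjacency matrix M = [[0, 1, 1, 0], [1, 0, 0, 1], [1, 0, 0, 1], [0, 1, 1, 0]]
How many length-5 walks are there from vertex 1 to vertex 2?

16

The number of length-5 walks from vertex 1 to vertex 2 is entry (1,2) of M^5, where M is the adjacency matrix.
M^2 = [[2, 0, 0, 2], [0, 2, 2, 0], [0, 2, 2, 0], [2, 0, 0, 2]]
M^3 = [[0, 4, 4, 0], [4, 0, 0, 4], [4, 0, 0, 4], [0, 4, 4, 0]]
M^4 = [[8, 0, 0, 8], [0, 8, 8, 0], [0, 8, 8, 0], [8, 0, 0, 8]]
M^5 = [[0, 16, 16, 0], [16, 0, 0, 16], [16, 0, 0, 16], [0, 16, 16, 0]]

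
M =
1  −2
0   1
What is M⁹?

[[1, −18], [0, 1]]

M = I + N where N = [[0, −2], [0, 0]] is strictly upper-triangular, so N² = 0.
(I + N)⁹ = I + 9·N = [[1, −18], [0, 1]].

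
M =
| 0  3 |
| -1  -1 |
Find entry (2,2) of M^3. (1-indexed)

M^2 = [[-3, -3], [1, -2]]
M^3 = [[3, -6], [2, 5]]

5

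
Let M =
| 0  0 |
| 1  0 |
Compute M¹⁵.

M is strictly triangular, hence nilpotent: M² = 0, so M¹⁵ = 0.

[[0, 0], [0, 0]]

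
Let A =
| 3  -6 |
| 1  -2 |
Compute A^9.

A² = A (a projection; rank 1, trace 1), so A^9 = A.

[[3, -6], [1, -2]]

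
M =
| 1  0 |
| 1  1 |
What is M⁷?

[[1, 0], [7, 1]]

M = I + N where N = [[0, 0], [1, 0]] is strictly lower-triangular, so N² = 0.
(I + N)⁷ = I + 7·N = [[1, 0], [7, 1]].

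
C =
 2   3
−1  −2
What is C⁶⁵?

C² = I (check: tr C = 0 and det C = −1), so C⁶⁵ = C since 65 is odd.

[[2, 3], [−1, −2]]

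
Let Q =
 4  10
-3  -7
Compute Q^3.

tr Q = -3 and det Q = 2, so the characteristic polynomial is λ² − (-3)λ + (2) with roots -1 and -2.
Eigenvectors give P = [[-2, -5], [1, 3]] with P⁻¹ = [[-3, -5], [1, 2]], and Q = P·diag(-1, -2)·P⁻¹.
Then Q^3 = P·diag(-1, -8)·P⁻¹ = [[2, 40], [-1, -24]] · [[-3, -5], [1, 2]] = [[34, 70], [-21, -43]].

[[34, 70], [-21, -43]]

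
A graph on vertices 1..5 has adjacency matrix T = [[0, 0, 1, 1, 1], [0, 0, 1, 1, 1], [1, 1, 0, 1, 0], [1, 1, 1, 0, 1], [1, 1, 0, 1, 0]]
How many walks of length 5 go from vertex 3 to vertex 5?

56

The number of length-5 walks from vertex 3 to vertex 5 is entry (3,5) of T⁵, where T is the adjacency matrix.
T² = [[3, 3, 1, 2, 1], [3, 3, 1, 2, 1], [1, 1, 3, 2, 3], [2, 2, 2, 4, 2], [1, 1, 3, 2, 3]]
T³ = [[4, 4, 8, 8, 8], [4, 4, 8, 8, 8], [8, 8, 4, 8, 4], [8, 8, 8, 8, 8], [8, 8, 4, 8, 4]]
T⁴ = [[24, 24, 16, 24, 16], [24, 24, 16, 24, 16], [16, 16, 24, 24, 24], [24, 24, 24, 32, 24], [16, 16, 24, 24, 24]]
T⁵ = [[56, 56, 72, 80, 72], [56, 56, 72, 80, 72], [72, 72, 56, 80, 56], [80, 80, 80, 96, 80], [72, 72, 56, 80, 56]]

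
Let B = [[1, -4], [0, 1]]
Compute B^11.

[[1, -44], [0, 1]]

B = I + N where N = [[0, -4], [0, 0]] is strictly upper-triangular, so N^2 = 0.
(I + N)^11 = I + 11·N = [[1, -44], [0, 1]].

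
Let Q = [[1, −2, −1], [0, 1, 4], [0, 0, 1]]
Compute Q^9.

Q = I + N where N = [[0, −2, −1], [0, 0, 4], [0, 0, 0]] is strictly upper-triangular, so N^3 = 0.
(I + N)^9 = I + 9·N + 36·N^2 = [[1, −18, −297], [0, 1, 36], [0, 0, 1]].

[[1, −18, −297], [0, 1, 36], [0, 0, 1]]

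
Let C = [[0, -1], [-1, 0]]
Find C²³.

C² = I (check: tr C = 0 and det C = -1), so C²³ = C since 23 is odd.

[[0, -1], [-1, 0]]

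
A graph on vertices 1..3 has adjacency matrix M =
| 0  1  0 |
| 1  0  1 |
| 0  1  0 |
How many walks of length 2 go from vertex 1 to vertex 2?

0

The number of length-2 walks from vertex 1 to vertex 2 is entry (1,2) of M^2, where M is the adjacency matrix.
M^2 = [[1, 0, 1], [0, 2, 0], [1, 0, 1]]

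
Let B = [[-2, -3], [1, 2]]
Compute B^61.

B² = I (check: tr B = 0 and det B = -1), so B^61 = B since 61 is odd.

[[-2, -3], [1, 2]]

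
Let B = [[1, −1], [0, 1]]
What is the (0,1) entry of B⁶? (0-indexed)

−6

B = I + N where N = [[0, −1], [0, 0]] is strictly upper-triangular, so N² = 0.
(I + N)⁶ = I + 6·N = [[1, −6], [0, 1]].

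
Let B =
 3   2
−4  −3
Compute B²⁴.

[[1, 0], [0, 1]]

B² = I (check: tr B = 0 and det B = −1), so B²⁴ = I since 24 is even.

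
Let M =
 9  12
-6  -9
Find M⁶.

[[729, 0], [0, 729]]

tr M = 0 and det M = -9, so the characteristic polynomial is λ² − (0)λ + (-9) with roots -3 and 3.
Eigenvectors give P = [[-1, -2], [1, 1]] with P⁻¹ = [[1, 2], [-1, -1]], and M = P·diag(-3, 3)·P⁻¹.
Then M⁶ = P·diag(729, 729)·P⁻¹ = [[-729, -1458], [729, 729]] · [[1, 2], [-1, -1]] = [[729, 0], [0, 729]].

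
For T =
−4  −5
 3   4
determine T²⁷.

T² = I (check: tr T = 0 and det T = −1), so T²⁷ = T since 27 is odd.

[[−4, −5], [3, 4]]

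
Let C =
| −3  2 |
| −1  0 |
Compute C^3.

[[−15, 14], [−7, 6]]

tr C = −3 and det C = 2, so the characteristic polynomial is λ² − (−3)λ + (2) with roots −1 and −2.
Eigenvectors give P = [[1, 2], [1, 1]] with P⁻¹ = [[−1, 2], [1, −1]], and C = P·diag(−1, −2)·P⁻¹.
Then C^3 = P·diag(−1, −8)·P⁻¹ = [[−1, −16], [−1, −8]] · [[−1, 2], [1, −1]] = [[−15, 14], [−7, 6]].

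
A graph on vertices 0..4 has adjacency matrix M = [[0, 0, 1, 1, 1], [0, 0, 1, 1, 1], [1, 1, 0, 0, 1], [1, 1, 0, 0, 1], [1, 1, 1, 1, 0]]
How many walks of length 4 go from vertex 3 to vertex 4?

24

The number of length-4 walks from vertex 3 to vertex 4 is entry (3,4) of M^4, where M is the adjacency matrix.
M^2 = [[3, 3, 1, 1, 2], [3, 3, 1, 1, 2], [1, 1, 3, 3, 2], [1, 1, 3, 3, 2], [2, 2, 2, 2, 4]]
M^3 = [[4, 4, 8, 8, 8], [4, 4, 8, 8, 8], [8, 8, 4, 4, 8], [8, 8, 4, 4, 8], [8, 8, 8, 8, 8]]
M^4 = [[24, 24, 16, 16, 24], [24, 24, 16, 16, 24], [16, 16, 24, 24, 24], [16, 16, 24, 24, 24], [24, 24, 24, 24, 32]]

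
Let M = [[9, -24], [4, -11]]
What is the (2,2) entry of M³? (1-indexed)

-83

tr M = -2 and det M = -3, so the characteristic polynomial is λ² − (-2)λ + (-3) with roots -3 and 1.
Eigenvectors give P = [[-2, 3], [-1, 1]] with P⁻¹ = [[1, -3], [1, -2]], and M = P·diag(-3, 1)·P⁻¹.
Then M³ = P·diag(-27, 1)·P⁻¹ = [[54, 3], [27, 1]] · [[1, -3], [1, -2]] = [[57, -168], [28, -83]].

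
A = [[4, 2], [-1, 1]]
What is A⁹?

[[38854, 38342], [-19171, -18659]]

tr A = 5 and det A = 6, so the characteristic polynomial is λ² − (5)λ + (6) with roots 3 and 2.
Eigenvectors give P = [[-2, -1], [1, 1]] with P⁻¹ = [[-1, -1], [1, 2]], and A = P·diag(3, 2)·P⁻¹.
Then A⁹ = P·diag(19683, 512)·P⁻¹ = [[-39366, -512], [19683, 512]] · [[-1, -1], [1, 2]] = [[38854, 38342], [-19171, -18659]].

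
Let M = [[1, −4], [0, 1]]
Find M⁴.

[[1, −16], [0, 1]]

M = I + N where N = [[0, −4], [0, 0]] is strictly upper-triangular, so N² = 0.
(I + N)⁴ = I + 4·N = [[1, −16], [0, 1]].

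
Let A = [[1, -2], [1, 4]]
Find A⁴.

tr A = 5 and det A = 6, so the characteristic polynomial is λ² − (5)λ + (6) with roots 3 and 2.
Eigenvectors give P = [[-1, 2], [1, -1]] with P⁻¹ = [[1, 2], [1, 1]], and A = P·diag(3, 2)·P⁻¹.
Then A⁴ = P·diag(81, 16)·P⁻¹ = [[-81, 32], [81, -16]] · [[1, 2], [1, 1]] = [[-49, -130], [65, 146]].

[[-49, -130], [65, 146]]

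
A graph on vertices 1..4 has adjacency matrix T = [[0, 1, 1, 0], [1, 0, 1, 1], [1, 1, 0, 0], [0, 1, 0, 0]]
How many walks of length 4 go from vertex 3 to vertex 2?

The number of length-4 walks from vertex 3 to vertex 2 is entry (3,2) of T^4, where T is the adjacency matrix.
T^2 = [[2, 1, 1, 1], [1, 3, 1, 0], [1, 1, 2, 1], [1, 0, 1, 1]]
T^3 = [[2, 4, 3, 1], [4, 2, 4, 3], [3, 4, 2, 1], [1, 3, 1, 0]]
T^4 = [[7, 6, 6, 4], [6, 11, 6, 2], [6, 6, 7, 4], [4, 2, 4, 3]]

6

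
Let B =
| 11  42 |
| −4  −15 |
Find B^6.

tr B = −4 and det B = 3, so the characteristic polynomial is λ² − (−4)λ + (3) with roots −1 and −3.
Eigenvectors give P = [[−7, −3], [2, 1]] with P⁻¹ = [[−1, −3], [2, 7]], and B = P·diag(−1, −3)·P⁻¹.
Then B^6 = P·diag(1, 729)·P⁻¹ = [[−7, −2187], [2, 729]] · [[−1, −3], [2, 7]] = [[−4367, −15288], [1456, 5097]].

[[−4367, −15288], [1456, 5097]]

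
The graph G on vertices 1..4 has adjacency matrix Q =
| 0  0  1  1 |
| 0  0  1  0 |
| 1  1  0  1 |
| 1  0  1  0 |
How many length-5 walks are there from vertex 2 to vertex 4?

6

The number of length-5 walks from vertex 2 to vertex 4 is entry (2,4) of Q⁵, where Q is the adjacency matrix.
Q² = [[2, 1, 1, 1], [1, 1, 0, 1], [1, 0, 3, 1], [1, 1, 1, 2]]
Q³ = [[2, 1, 4, 3], [1, 0, 3, 1], [4, 3, 2, 4], [3, 1, 4, 2]]
Q⁴ = [[7, 4, 6, 6], [4, 3, 2, 4], [6, 2, 11, 6], [6, 4, 6, 7]]
Q⁵ = [[12, 6, 17, 13], [6, 2, 11, 6], [17, 11, 14, 17], [13, 6, 17, 12]]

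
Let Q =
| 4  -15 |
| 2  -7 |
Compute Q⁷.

[[634, -1905], [254, -763]]

tr Q = -3 and det Q = 2, so the characteristic polynomial is λ² − (-3)λ + (2) with roots -1 and -2.
Eigenvectors give P = [[3, -5], [1, -2]] with P⁻¹ = [[2, -5], [1, -3]], and Q = P·diag(-1, -2)·P⁻¹.
Then Q⁷ = P·diag(-1, -128)·P⁻¹ = [[-3, 640], [-1, 256]] · [[2, -5], [1, -3]] = [[634, -1905], [254, -763]].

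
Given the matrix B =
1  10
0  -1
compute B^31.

[[1, 10], [0, -1]]

B² = I (check: tr B = 0 and det B = -1), so B^31 = B since 31 is odd.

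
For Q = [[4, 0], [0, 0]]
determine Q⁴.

Q² = [[16, 0], [0, 0]]
Q³ = [[64, 0], [0, 0]]
Q⁴ = [[256, 0], [0, 0]]

[[256, 0], [0, 0]]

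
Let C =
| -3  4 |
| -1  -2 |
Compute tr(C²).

5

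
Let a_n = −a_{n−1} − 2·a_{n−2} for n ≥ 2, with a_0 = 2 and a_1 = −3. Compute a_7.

−1

With companion matrix C = [[−1, −2], [1, 0]], [a_n, a_{n−1}]ᵀ = C·[a_{n−1}, a_{n−2}]ᵀ, so [a_7, a_6]ᵀ = C⁶·[a_1, a_0]ᵀ.
C⁶ = [[7, 10], [−5, 2]], giving [a_7, a_6]ᵀ = [[−1], [19]].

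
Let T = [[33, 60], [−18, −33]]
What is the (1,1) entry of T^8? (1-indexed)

6561

tr T = 0 and det T = −9, so the characteristic polynomial is λ² − (0)λ + (−9) with roots −3 and 3.
Eigenvectors give P = [[5, −2], [−3, 1]] with P⁻¹ = [[−1, −2], [−3, −5]], and T = P·diag(−3, 3)·P⁻¹.
Then T^8 = P·diag(6561, 6561)·P⁻¹ = [[32805, −13122], [−19683, 6561]] · [[−1, −2], [−3, −5]] = [[6561, 0], [0, 6561]].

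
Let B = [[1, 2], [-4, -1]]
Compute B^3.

[[-7, -14], [28, 7]]

B^2 = [[-7, 0], [0, -7]]
B^3 = [[-7, -14], [28, 7]]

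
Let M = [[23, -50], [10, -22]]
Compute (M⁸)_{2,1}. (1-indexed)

12610

tr M = 1 and det M = -6, so the characteristic polynomial is λ² − (1)λ + (-6) with roots 3 and -2.
Eigenvectors give P = [[5, 2], [2, 1]] with P⁻¹ = [[1, -2], [-2, 5]], and M = P·diag(3, -2)·P⁻¹.
Then M⁸ = P·diag(6561, 256)·P⁻¹ = [[32805, 512], [13122, 256]] · [[1, -2], [-2, 5]] = [[31781, -63050], [12610, -24964]].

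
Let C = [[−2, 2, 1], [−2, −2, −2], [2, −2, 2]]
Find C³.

[[8, 32, 14], [−20, 4, −8], [4, −20, 16]]

C² = [[2, −10, −4], [4, 4, −2], [4, 4, 10]]
C³ = [[8, 32, 14], [−20, 4, −8], [4, −20, 16]]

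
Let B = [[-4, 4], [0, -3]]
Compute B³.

B² = [[16, -28], [0, 9]]
B³ = [[-64, 148], [0, -27]]

[[-64, 148], [0, -27]]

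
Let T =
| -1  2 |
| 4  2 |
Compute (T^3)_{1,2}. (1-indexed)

22

T^2 = [[9, 2], [4, 12]]
T^3 = [[-1, 22], [44, 32]]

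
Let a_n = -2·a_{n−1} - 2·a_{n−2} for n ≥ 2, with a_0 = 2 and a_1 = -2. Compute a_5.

With companion matrix T = [[-2, -2], [1, 0]], [a_n, a_{n−1}]ᵀ = T·[a_{n−1}, a_{n−2}]ᵀ, so [a_5, a_4]ᵀ = T^4·[a_1, a_0]ᵀ.
T^4 = [[-4, 0], [0, -4]], giving [a_5, a_4]ᵀ = [[8], [-8]].

8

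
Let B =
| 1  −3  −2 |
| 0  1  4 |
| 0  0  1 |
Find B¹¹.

[[1, −33, −682], [0, 1, 44], [0, 0, 1]]

B = I + N where N = [[0, −3, −2], [0, 0, 4], [0, 0, 0]] is strictly upper-triangular, so N³ = 0.
(I + N)¹¹ = I + 11·N + 55·N² = [[1, −33, −682], [0, 1, 44], [0, 0, 1]].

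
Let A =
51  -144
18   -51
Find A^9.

[[334611, -944784], [118098, -334611]]

tr A = 0 and det A = -9, so the characteristic polynomial is λ² − (0)λ + (-9) with roots -3 and 3.
Eigenvectors give P = [[-8, 3], [-3, 1]] with P⁻¹ = [[1, -3], [3, -8]], and A = P·diag(-3, 3)·P⁻¹.
Then A^9 = P·diag(-19683, 19683)·P⁻¹ = [[157464, 59049], [59049, 19683]] · [[1, -3], [3, -8]] = [[334611, -944784], [118098, -334611]].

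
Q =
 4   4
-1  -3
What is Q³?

Q² = [[12, 4], [-1, 5]]
Q³ = [[44, 36], [-9, -19]]

[[44, 36], [-9, -19]]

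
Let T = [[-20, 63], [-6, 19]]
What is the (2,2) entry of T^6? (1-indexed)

tr T = -1 and det T = -2, so the characteristic polynomial is λ² − (-1)λ + (-2) with roots -2 and 1.
Eigenvectors give P = [[7, -3], [2, -1]] with P⁻¹ = [[1, -3], [2, -7]], and T = P·diag(-2, 1)·P⁻¹.
Then T^6 = P·diag(64, 1)·P⁻¹ = [[448, -3], [128, -1]] · [[1, -3], [2, -7]] = [[442, -1323], [126, -377]].

-377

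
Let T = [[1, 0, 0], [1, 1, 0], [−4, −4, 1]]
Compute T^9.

[[1, 0, 0], [9, 1, 0], [−180, −36, 1]]

T = I + N where N = [[0, 0, 0], [1, 0, 0], [−4, −4, 0]] is strictly lower-triangular, so N^3 = 0.
(I + N)^9 = I + 9·N + 36·N^2 = [[1, 0, 0], [9, 1, 0], [−180, −36, 1]].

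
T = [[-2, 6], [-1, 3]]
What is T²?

T² = T (a projection; rank 1, trace 1), so T² = T.

[[-2, 6], [-1, 3]]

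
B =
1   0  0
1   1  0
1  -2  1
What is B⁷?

[[1, 0, 0], [7, 1, 0], [-35, -14, 1]]

B = I + N where N = [[0, 0, 0], [1, 0, 0], [1, -2, 0]] is strictly lower-triangular, so N³ = 0.
(I + N)⁷ = I + 7·N + 21·N² = [[1, 0, 0], [7, 1, 0], [-35, -14, 1]].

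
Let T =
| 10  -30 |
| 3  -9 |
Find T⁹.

[[10, -30], [3, -9]]

T² = T (a projection; rank 1, trace 1), so T⁹ = T.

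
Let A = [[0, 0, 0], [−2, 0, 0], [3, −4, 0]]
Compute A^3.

[[0, 0, 0], [0, 0, 0], [0, 0, 0]]

A is strictly triangular, hence nilpotent: A^3 = 0, so A^3 = 0.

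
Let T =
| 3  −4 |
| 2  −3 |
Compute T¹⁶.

[[1, 0], [0, 1]]

T² = I (check: tr T = 0 and det T = −1), so T¹⁶ = I since 16 is even.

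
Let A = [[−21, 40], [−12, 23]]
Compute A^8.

[[−32799, 65600], [−19680, 39361]]

tr A = 2 and det A = −3, so the characteristic polynomial is λ² − (2)λ + (−3) with roots −1 and 3.
Eigenvectors give P = [[2, 5], [1, 3]] with P⁻¹ = [[3, −5], [−1, 2]], and A = P·diag(−1, 3)·P⁻¹.
Then A^8 = P·diag(1, 6561)·P⁻¹ = [[2, 32805], [1, 19683]] · [[3, −5], [−1, 2]] = [[−32799, 65600], [−19680, 39361]].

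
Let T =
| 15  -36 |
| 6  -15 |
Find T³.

[[135, -324], [54, -135]]

tr T = 0 and det T = -9, so the characteristic polynomial is λ² − (0)λ + (-9) with roots -3 and 3.
Eigenvectors give P = [[2, 3], [1, 1]] with P⁻¹ = [[-1, 3], [1, -2]], and T = P·diag(-3, 3)·P⁻¹.
Then T³ = P·diag(-27, 27)·P⁻¹ = [[-54, 81], [-27, 27]] · [[-1, 3], [1, -2]] = [[135, -324], [54, -135]].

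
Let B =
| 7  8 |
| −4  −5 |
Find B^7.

tr B = 2 and det B = −3, so the characteristic polynomial is λ² − (2)λ + (−3) with roots −1 and 3.
Eigenvectors give P = [[1, 2], [−1, −1]] with P⁻¹ = [[−1, −2], [1, 1]], and B = P·diag(−1, 3)·P⁻¹.
Then B^7 = P·diag(−1, 2187)·P⁻¹ = [[−1, 4374], [1, −2187]] · [[−1, −2], [1, 1]] = [[4375, 4376], [−2188, −2189]].

[[4375, 4376], [−2188, −2189]]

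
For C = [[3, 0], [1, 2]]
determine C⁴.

tr C = 5 and det C = 6, so the characteristic polynomial is λ² − (5)λ + (6) with roots 2 and 3.
Eigenvectors give P = [[0, 1], [1, 1]] with P⁻¹ = [[−1, 1], [1, 0]], and C = P·diag(2, 3)·P⁻¹.
Then C⁴ = P·diag(16, 81)·P⁻¹ = [[0, 81], [16, 81]] · [[−1, 1], [1, 0]] = [[81, 0], [65, 16]].

[[81, 0], [65, 16]]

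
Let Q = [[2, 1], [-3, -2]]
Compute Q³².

Q² = I (check: tr Q = 0 and det Q = -1), so Q³² = I since 32 is even.

[[1, 0], [0, 1]]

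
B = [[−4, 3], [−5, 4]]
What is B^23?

B² = I (check: tr B = 0 and det B = −1), so B^23 = B since 23 is odd.

[[−4, 3], [−5, 4]]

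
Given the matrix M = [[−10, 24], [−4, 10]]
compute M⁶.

[[64, 0], [0, 64]]

tr M = 0 and det M = −4, so the characteristic polynomial is λ² − (0)λ + (−4) with roots −2 and 2.
Eigenvectors give P = [[3, −2], [1, −1]] with P⁻¹ = [[1, −2], [1, −3]], and M = P·diag(−2, 2)·P⁻¹.
Then M⁶ = P·diag(64, 64)·P⁻¹ = [[192, −128], [64, −64]] · [[1, −2], [1, −3]] = [[64, 0], [0, 64]].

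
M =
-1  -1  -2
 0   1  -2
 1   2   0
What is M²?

[[-1, -4, 4], [-2, -3, -2], [-1, 1, -6]]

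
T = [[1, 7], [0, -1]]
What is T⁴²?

[[1, 0], [0, 1]]

T² = I (check: tr T = 0 and det T = -1), so T⁴² = I since 42 is even.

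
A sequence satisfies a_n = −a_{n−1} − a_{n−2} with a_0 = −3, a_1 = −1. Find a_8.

4

With companion matrix Q = [[−1, −1], [1, 0]], [a_n, a_{n−1}]ᵀ = Q·[a_{n−1}, a_{n−2}]ᵀ, so [a_8, a_7]ᵀ = Q^7·[a_1, a_0]ᵀ.
Q^7 = [[−1, −1], [1, 0]], giving [a_8, a_7]ᵀ = [[4], [−1]].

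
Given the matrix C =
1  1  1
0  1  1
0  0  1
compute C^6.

C = I + N where N = [[0, 1, 1], [0, 0, 1], [0, 0, 0]] is strictly upper-triangular, so N^3 = 0.
(I + N)^6 = I + 6·N + 15·N^2 = [[1, 6, 21], [0, 1, 6], [0, 0, 1]].

[[1, 6, 21], [0, 1, 6], [0, 0, 1]]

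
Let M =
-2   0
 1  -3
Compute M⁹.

tr M = -5 and det M = 6, so the characteristic polynomial is λ² − (-5)λ + (6) with roots -3 and -2.
Eigenvectors give P = [[0, 1], [-1, 1]] with P⁻¹ = [[1, -1], [1, 0]], and M = P·diag(-3, -2)·P⁻¹.
Then M⁹ = P·diag(-19683, -512)·P⁻¹ = [[0, -512], [19683, -512]] · [[1, -1], [1, 0]] = [[-512, 0], [19171, -19683]].

[[-512, 0], [19171, -19683]]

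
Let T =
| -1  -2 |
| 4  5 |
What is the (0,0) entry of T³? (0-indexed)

-25

tr T = 4 and det T = 3, so the characteristic polynomial is λ² − (4)λ + (3) with roots 1 and 3.
Eigenvectors give P = [[1, 1], [-1, -2]] with P⁻¹ = [[2, 1], [-1, -1]], and T = P·diag(1, 3)·P⁻¹.
Then T³ = P·diag(1, 27)·P⁻¹ = [[1, 27], [-1, -54]] · [[2, 1], [-1, -1]] = [[-25, -26], [52, 53]].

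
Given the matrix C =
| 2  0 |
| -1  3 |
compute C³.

tr C = 5 and det C = 6, so the characteristic polynomial is λ² − (5)λ + (6) with roots 3 and 2.
Eigenvectors give P = [[0, 1], [-1, 1]] with P⁻¹ = [[1, -1], [1, 0]], and C = P·diag(3, 2)·P⁻¹.
Then C³ = P·diag(27, 8)·P⁻¹ = [[0, 8], [-27, 8]] · [[1, -1], [1, 0]] = [[8, 0], [-19, 27]].

[[8, 0], [-19, 27]]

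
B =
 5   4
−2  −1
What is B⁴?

[[161, 160], [−80, −79]]

tr B = 4 and det B = 3, so the characteristic polynomial is λ² − (4)λ + (3) with roots 3 and 1.
Eigenvectors give P = [[2, −1], [−1, 1]] with P⁻¹ = [[1, 1], [1, 2]], and B = P·diag(3, 1)·P⁻¹.
Then B⁴ = P·diag(81, 1)·P⁻¹ = [[162, −1], [−81, 1]] · [[1, 1], [1, 2]] = [[161, 160], [−80, −79]].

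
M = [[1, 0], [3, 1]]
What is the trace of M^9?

M = I + N where N = [[0, 0], [3, 0]] is strictly lower-triangular, so N^2 = 0.
(I + N)^9 = I + 9·N = [[1, 0], [27, 1]].

2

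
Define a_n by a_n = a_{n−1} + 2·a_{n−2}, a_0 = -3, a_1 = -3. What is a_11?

With companion matrix M = [[1, 2], [1, 0]], [a_n, a_{n−1}]ᵀ = M·[a_{n−1}, a_{n−2}]ᵀ, so [a_11, a_10]ᵀ = M^10·[a_1, a_0]ᵀ.
M^10 = [[683, 682], [341, 342]], giving [a_11, a_10]ᵀ = [[-4095], [-2049]].

-4095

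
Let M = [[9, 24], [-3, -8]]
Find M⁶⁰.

[[9, 24], [-3, -8]]

M² = M (a projection; rank 1, trace 1), so M⁶⁰ = M.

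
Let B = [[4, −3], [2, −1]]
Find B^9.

tr B = 3 and det B = 2, so the characteristic polynomial is λ² − (3)λ + (2) with roots 2 and 1.
Eigenvectors give P = [[−3, −1], [−2, −1]] with P⁻¹ = [[−1, 1], [2, −3]], and B = P·diag(2, 1)·P⁻¹.
Then B^9 = P·diag(512, 1)·P⁻¹ = [[−1536, −1], [−1024, −1]] · [[−1, 1], [2, −3]] = [[1534, −1533], [1022, −1021]].

[[1534, −1533], [1022, −1021]]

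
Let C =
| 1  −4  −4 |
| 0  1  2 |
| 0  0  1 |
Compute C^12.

[[1, −48, −576], [0, 1, 24], [0, 0, 1]]

C = I + N where N = [[0, −4, −4], [0, 0, 2], [0, 0, 0]] is strictly upper-triangular, so N^3 = 0.
(I + N)^12 = I + 12·N + 66·N^2 = [[1, −48, −576], [0, 1, 24], [0, 0, 1]].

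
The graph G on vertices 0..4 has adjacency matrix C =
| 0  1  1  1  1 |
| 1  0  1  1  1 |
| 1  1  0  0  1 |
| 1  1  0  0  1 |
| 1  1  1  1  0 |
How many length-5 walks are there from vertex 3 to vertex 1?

124

The number of length-5 walks from vertex 3 to vertex 1 is entry (3,1) of C⁵, where C is the adjacency matrix.
C² = [[4, 3, 2, 2, 3], [3, 4, 2, 2, 3], [2, 2, 3, 3, 2], [2, 2, 3, 3, 2], [3, 3, 2, 2, 4]]
C³ = [[10, 11, 10, 10, 11], [11, 10, 10, 10, 11], [10, 10, 6, 6, 10], [10, 10, 6, 6, 10], [11, 11, 10, 10, 10]]
C⁴ = [[42, 41, 32, 32, 41], [41, 42, 32, 32, 41], [32, 32, 30, 30, 32], [32, 32, 30, 30, 32], [41, 41, 32, 32, 42]]
C⁵ = [[146, 147, 124, 124, 147], [147, 146, 124, 124, 147], [124, 124, 96, 96, 124], [124, 124, 96, 96, 124], [147, 147, 124, 124, 146]]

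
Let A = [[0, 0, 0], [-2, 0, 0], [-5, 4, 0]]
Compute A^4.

[[0, 0, 0], [0, 0, 0], [0, 0, 0]]

A is strictly triangular, hence nilpotent: A^3 = 0, so A^4 = 0.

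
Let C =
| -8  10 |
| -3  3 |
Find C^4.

tr C = -5 and det C = 6, so the characteristic polynomial is λ² − (-5)λ + (6) with roots -2 and -3.
Eigenvectors give P = [[-5, 2], [-3, 1]] with P⁻¹ = [[1, -2], [3, -5]], and C = P·diag(-2, -3)·P⁻¹.
Then C^4 = P·diag(16, 81)·P⁻¹ = [[-80, 162], [-48, 81]] · [[1, -2], [3, -5]] = [[406, -650], [195, -309]].

[[406, -650], [195, -309]]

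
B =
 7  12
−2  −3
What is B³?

[[79, 156], [−26, −51]]

tr B = 4 and det B = 3, so the characteristic polynomial is λ² − (4)λ + (3) with roots 1 and 3.
Eigenvectors give P = [[−2, 3], [1, −1]] with P⁻¹ = [[1, 3], [1, 2]], and B = P·diag(1, 3)·P⁻¹.
Then B³ = P·diag(1, 27)·P⁻¹ = [[−2, 81], [1, −27]] · [[1, 3], [1, 2]] = [[79, 156], [−26, −51]].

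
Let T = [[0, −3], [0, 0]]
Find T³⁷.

T is strictly triangular, hence nilpotent: T² = 0, so T³⁷ = 0.

[[0, 0], [0, 0]]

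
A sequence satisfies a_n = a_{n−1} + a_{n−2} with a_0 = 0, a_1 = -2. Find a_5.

With companion matrix C = [[1, 1], [1, 0]], [a_n, a_{n−1}]ᵀ = C·[a_{n−1}, a_{n−2}]ᵀ, so [a_5, a_4]ᵀ = C⁴·[a_1, a_0]ᵀ.
C⁴ = [[5, 3], [3, 2]], giving [a_5, a_4]ᵀ = [[-10], [-6]].

-10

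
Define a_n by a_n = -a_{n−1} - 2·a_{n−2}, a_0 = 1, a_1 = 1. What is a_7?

With companion matrix A = [[-1, -2], [1, 0]], [a_n, a_{n−1}]ᵀ = A·[a_{n−1}, a_{n−2}]ᵀ, so [a_7, a_6]ᵀ = A⁶·[a_1, a_0]ᵀ.
A⁶ = [[7, 10], [-5, 2]], giving [a_7, a_6]ᵀ = [[17], [-3]].

17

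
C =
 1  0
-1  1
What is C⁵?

[[1, 0], [-5, 1]]

C = I + N where N = [[0, 0], [-1, 0]] is strictly lower-triangular, so N² = 0.
(I + N)⁵ = I + 5·N = [[1, 0], [-5, 1]].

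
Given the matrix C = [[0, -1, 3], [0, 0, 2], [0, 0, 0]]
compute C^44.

[[0, 0, 0], [0, 0, 0], [0, 0, 0]]

C is strictly triangular, hence nilpotent: C^3 = 0, so C^44 = 0.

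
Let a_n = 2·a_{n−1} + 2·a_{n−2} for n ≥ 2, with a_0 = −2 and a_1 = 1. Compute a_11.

With companion matrix C = [[2, 2], [1, 0]], [a_n, a_{n−1}]ᵀ = C·[a_{n−1}, a_{n−2}]ᵀ, so [a_11, a_10]ᵀ = C^10·[a_1, a_0]ᵀ.
C^10 = [[18272, 13376], [6688, 4896]], giving [a_11, a_10]ᵀ = [[−8480], [−3104]].

−8480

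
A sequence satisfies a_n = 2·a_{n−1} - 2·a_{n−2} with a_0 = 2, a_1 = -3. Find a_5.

With companion matrix C = [[2, -2], [1, 0]], [a_n, a_{n−1}]ᵀ = C·[a_{n−1}, a_{n−2}]ᵀ, so [a_5, a_4]ᵀ = C^4·[a_1, a_0]ᵀ.
C^4 = [[-4, 0], [0, -4]], giving [a_5, a_4]ᵀ = [[12], [-8]].

12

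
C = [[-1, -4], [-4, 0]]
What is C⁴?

[[305, 132], [132, 272]]

C² = [[17, 4], [4, 16]]
C³ = [[-33, -68], [-68, -16]]
C⁴ = [[305, 132], [132, 272]]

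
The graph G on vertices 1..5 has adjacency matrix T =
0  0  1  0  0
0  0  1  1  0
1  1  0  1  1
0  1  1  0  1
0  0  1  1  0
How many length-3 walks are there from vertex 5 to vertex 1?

1

The number of length-3 walks from vertex 5 to vertex 1 is entry (5,1) of T³, where T is the adjacency matrix.
T² = [[1, 1, 0, 1, 1], [1, 2, 1, 1, 2], [0, 1, 4, 2, 1], [1, 1, 2, 3, 1], [1, 2, 1, 1, 2]]
T³ = [[0, 1, 4, 2, 1], [1, 2, 6, 5, 2], [4, 6, 4, 6, 6], [2, 5, 6, 4, 5], [1, 2, 6, 5, 2]]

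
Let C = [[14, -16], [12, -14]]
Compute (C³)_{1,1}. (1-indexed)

56

tr C = 0 and det C = -4, so the characteristic polynomial is λ² − (0)λ + (-4) with roots -2 and 2.
Eigenvectors give P = [[1, 4], [1, 3]] with P⁻¹ = [[-3, 4], [1, -1]], and C = P·diag(-2, 2)·P⁻¹.
Then C³ = P·diag(-8, 8)·P⁻¹ = [[-8, 32], [-8, 24]] · [[-3, 4], [1, -1]] = [[56, -64], [48, -56]].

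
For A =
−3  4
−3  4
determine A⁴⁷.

A² = A (a projection; rank 1, trace 1), so A⁴⁷ = A.

[[−3, 4], [−3, 4]]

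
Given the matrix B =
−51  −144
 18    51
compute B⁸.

[[6561, 0], [0, 6561]]

tr B = 0 and det B = −9, so the characteristic polynomial is λ² − (0)λ + (−9) with roots 3 and −3.
Eigenvectors give P = [[−8, 3], [3, −1]] with P⁻¹ = [[1, 3], [3, 8]], and B = P·diag(3, −3)·P⁻¹.
Then B⁸ = P·diag(6561, 6561)·P⁻¹ = [[−52488, 19683], [19683, −6561]] · [[1, 3], [3, 8]] = [[6561, 0], [0, 6561]].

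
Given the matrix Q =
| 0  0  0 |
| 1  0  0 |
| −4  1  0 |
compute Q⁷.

Q is strictly triangular, hence nilpotent: Q³ = 0, so Q⁷ = 0.

[[0, 0, 0], [0, 0, 0], [0, 0, 0]]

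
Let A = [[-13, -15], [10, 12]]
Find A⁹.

[[-60073, -60585], [40390, 40902]]

tr A = -1 and det A = -6, so the characteristic polynomial is λ² − (-1)λ + (-6) with roots -3 and 2.
Eigenvectors give P = [[-3, -1], [2, 1]] with P⁻¹ = [[-1, -1], [2, 3]], and A = P·diag(-3, 2)·P⁻¹.
Then A⁹ = P·diag(-19683, 512)·P⁻¹ = [[59049, -512], [-39366, 512]] · [[-1, -1], [2, 3]] = [[-60073, -60585], [40390, 40902]].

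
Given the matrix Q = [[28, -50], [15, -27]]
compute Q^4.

tr Q = 1 and det Q = -6, so the characteristic polynomial is λ² − (1)λ + (-6) with roots 3 and -2.
Eigenvectors give P = [[2, 5], [1, 3]] with P⁻¹ = [[3, -5], [-1, 2]], and Q = P·diag(3, -2)·P⁻¹.
Then Q^4 = P·diag(81, 16)·P⁻¹ = [[162, 80], [81, 48]] · [[3, -5], [-1, 2]] = [[406, -650], [195, -309]].

[[406, -650], [195, -309]]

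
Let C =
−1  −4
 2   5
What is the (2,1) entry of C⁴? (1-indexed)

80

tr C = 4 and det C = 3, so the characteristic polynomial is λ² − (4)λ + (3) with roots 3 and 1.
Eigenvectors give P = [[−1, 2], [1, −1]] with P⁻¹ = [[1, 2], [1, 1]], and C = P·diag(3, 1)·P⁻¹.
Then C⁴ = P·diag(81, 1)·P⁻¹ = [[−81, 2], [81, −1]] · [[1, 2], [1, 1]] = [[−79, −160], [80, 161]].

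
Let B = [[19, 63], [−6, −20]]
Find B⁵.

[[199, 693], [−66, −230]]

tr B = −1 and det B = −2, so the characteristic polynomial is λ² − (−1)λ + (−2) with roots −2 and 1.
Eigenvectors give P = [[3, 7], [−1, −2]] with P⁻¹ = [[−2, −7], [1, 3]], and B = P·diag(−2, 1)·P⁻¹.
Then B⁵ = P·diag(−32, 1)·P⁻¹ = [[−96, 7], [32, −2]] · [[−2, −7], [1, 3]] = [[199, 693], [−66, −230]].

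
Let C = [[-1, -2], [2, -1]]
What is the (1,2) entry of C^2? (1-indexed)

4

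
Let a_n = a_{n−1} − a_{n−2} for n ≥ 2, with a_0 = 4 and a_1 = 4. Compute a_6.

4

With companion matrix C = [[1, −1], [1, 0]], [a_n, a_{n−1}]ᵀ = C·[a_{n−1}, a_{n−2}]ᵀ, so [a_6, a_5]ᵀ = C⁵·[a_1, a_0]ᵀ.
C⁵ = [[0, 1], [−1, 1]], giving [a_6, a_5]ᵀ = [[4], [0]].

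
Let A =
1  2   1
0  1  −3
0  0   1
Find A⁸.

A = I + N where N = [[0, 2, 1], [0, 0, −3], [0, 0, 0]] is strictly upper-triangular, so N³ = 0.
(I + N)⁸ = I + 8·N + 28·N² = [[1, 16, −160], [0, 1, −24], [0, 0, 1]].

[[1, 16, −160], [0, 1, −24], [0, 0, 1]]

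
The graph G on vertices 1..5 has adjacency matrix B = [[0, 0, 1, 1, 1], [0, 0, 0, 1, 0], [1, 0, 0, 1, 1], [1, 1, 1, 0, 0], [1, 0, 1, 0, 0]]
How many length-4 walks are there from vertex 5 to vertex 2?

The number of length-4 walks from vertex 5 to vertex 2 is entry (5,2) of B^4, where B is the adjacency matrix.
B^2 = [[3, 1, 2, 1, 1], [1, 1, 1, 0, 0], [2, 1, 3, 1, 1], [1, 0, 1, 3, 2], [1, 0, 1, 2, 2]]
B^3 = [[4, 1, 5, 6, 5], [1, 0, 1, 3, 2], [5, 1, 4, 6, 5], [6, 3, 6, 2, 2], [5, 2, 5, 2, 2]]
B^4 = [[16, 6, 15, 10, 9], [6, 3, 6, 2, 2], [15, 6, 16, 10, 9], [10, 2, 10, 15, 12], [9, 2, 9, 12, 10]]

2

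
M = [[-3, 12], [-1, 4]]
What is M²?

M² = M (a projection; rank 1, trace 1), so M² = M.

[[-3, 12], [-1, 4]]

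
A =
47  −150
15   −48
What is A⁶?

tr A = −1 and det A = −6, so the characteristic polynomial is λ² − (−1)λ + (−6) with roots −3 and 2.
Eigenvectors give P = [[−3, −10], [−1, −3]] with P⁻¹ = [[3, −10], [−1, 3]], and A = P·diag(−3, 2)·P⁻¹.
Then A⁶ = P·diag(729, 64)·P⁻¹ = [[−2187, −640], [−729, −192]] · [[3, −10], [−1, 3]] = [[−5921, 19950], [−1995, 6714]].

[[−5921, 19950], [−1995, 6714]]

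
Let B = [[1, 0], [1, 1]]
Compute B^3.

[[1, 0], [3, 1]]

B = I + N where N = [[0, 0], [1, 0]] is strictly lower-triangular, so N^2 = 0.
(I + N)^3 = I + 3·N = [[1, 0], [3, 1]].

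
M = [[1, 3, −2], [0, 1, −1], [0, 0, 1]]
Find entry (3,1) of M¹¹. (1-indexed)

0

M = I + N where N = [[0, 3, −2], [0, 0, −1], [0, 0, 0]] is strictly upper-triangular, so N³ = 0.
(I + N)¹¹ = I + 11·N + 55·N² = [[1, 33, −187], [0, 1, −11], [0, 0, 1]].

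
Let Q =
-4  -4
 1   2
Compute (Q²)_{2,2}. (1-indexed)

0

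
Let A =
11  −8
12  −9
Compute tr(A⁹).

19682

tr A = 2 and det A = −3, so the characteristic polynomial is λ² − (2)λ + (−3) with roots −1 and 3.
Eigenvectors give P = [[−2, 1], [−3, 1]] with P⁻¹ = [[1, −1], [3, −2]], and A = P·diag(−1, 3)·P⁻¹.
Then A⁹ = P·diag(−1, 19683)·P⁻¹ = [[2, 19683], [3, 19683]] · [[1, −1], [3, −2]] = [[59051, −39368], [59052, −39369]].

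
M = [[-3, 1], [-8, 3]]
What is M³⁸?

M² = I (check: tr M = 0 and det M = -1), so M³⁸ = I since 38 is even.

[[1, 0], [0, 1]]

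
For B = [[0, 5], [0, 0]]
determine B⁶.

B is strictly triangular, hence nilpotent: B² = 0, so B⁶ = 0.

[[0, 0], [0, 0]]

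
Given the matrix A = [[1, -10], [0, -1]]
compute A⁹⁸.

A² = I (check: tr A = 0 and det A = -1), so A⁹⁸ = I since 98 is even.

[[1, 0], [0, 1]]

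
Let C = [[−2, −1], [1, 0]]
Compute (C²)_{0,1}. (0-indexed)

2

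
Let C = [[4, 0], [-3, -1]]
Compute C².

[[16, 0], [-9, 1]]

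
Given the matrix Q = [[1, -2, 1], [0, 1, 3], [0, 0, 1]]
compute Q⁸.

[[1, -16, -160], [0, 1, 24], [0, 0, 1]]

Q = I + N where N = [[0, -2, 1], [0, 0, 3], [0, 0, 0]] is strictly upper-triangular, so N³ = 0.
(I + N)⁸ = I + 8·N + 28·N² = [[1, -16, -160], [0, 1, 24], [0, 0, 1]].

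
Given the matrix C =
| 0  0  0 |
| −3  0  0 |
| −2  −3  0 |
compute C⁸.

[[0, 0, 0], [0, 0, 0], [0, 0, 0]]

C is strictly triangular, hence nilpotent: C³ = 0, so C⁸ = 0.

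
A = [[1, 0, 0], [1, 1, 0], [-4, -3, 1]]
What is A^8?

[[1, 0, 0], [8, 1, 0], [-116, -24, 1]]

A = I + N where N = [[0, 0, 0], [1, 0, 0], [-4, -3, 0]] is strictly lower-triangular, so N^3 = 0.
(I + N)^8 = I + 8·N + 28·N^2 = [[1, 0, 0], [8, 1, 0], [-116, -24, 1]].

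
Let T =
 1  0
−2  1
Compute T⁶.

T = I + N where N = [[0, 0], [−2, 0]] is strictly lower-triangular, so N² = 0.
(I + N)⁶ = I + 6·N = [[1, 0], [−12, 1]].

[[1, 0], [−12, 1]]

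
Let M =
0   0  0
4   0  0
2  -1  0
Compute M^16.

[[0, 0, 0], [0, 0, 0], [0, 0, 0]]

M is strictly triangular, hence nilpotent: M^3 = 0, so M^16 = 0.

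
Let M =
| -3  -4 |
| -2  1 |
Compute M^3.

[[-67, -60], [-30, -7]]

M^2 = [[17, 8], [4, 9]]
M^3 = [[-67, -60], [-30, -7]]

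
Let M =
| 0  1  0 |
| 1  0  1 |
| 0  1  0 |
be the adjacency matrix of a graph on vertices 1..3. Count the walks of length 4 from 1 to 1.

The number of length-4 walks from vertex 1 to vertex 1 is entry (1,1) of M⁴, where M is the adjacency matrix.
M² = [[1, 0, 1], [0, 2, 0], [1, 0, 1]]
M³ = [[0, 2, 0], [2, 0, 2], [0, 2, 0]]
M⁴ = [[2, 0, 2], [0, 4, 0], [2, 0, 2]]

2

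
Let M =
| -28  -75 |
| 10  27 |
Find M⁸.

tr M = -1 and det M = -6, so the characteristic polynomial is λ² − (-1)λ + (-6) with roots 2 and -3.
Eigenvectors give P = [[-5, -3], [2, 1]] with P⁻¹ = [[1, 3], [-2, -5]], and M = P·diag(2, -3)·P⁻¹.
Then M⁸ = P·diag(256, 6561)·P⁻¹ = [[-1280, -19683], [512, 6561]] · [[1, 3], [-2, -5]] = [[38086, 94575], [-12610, -31269]].

[[38086, 94575], [-12610, -31269]]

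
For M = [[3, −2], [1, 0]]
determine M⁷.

tr M = 3 and det M = 2, so the characteristic polynomial is λ² − (3)λ + (2) with roots 2 and 1.
Eigenvectors give P = [[2, −1], [1, −1]] with P⁻¹ = [[1, −1], [1, −2]], and M = P·diag(2, 1)·P⁻¹.
Then M⁷ = P·diag(128, 1)·P⁻¹ = [[256, −1], [128, −1]] · [[1, −1], [1, −2]] = [[255, −254], [127, −126]].

[[255, −254], [127, −126]]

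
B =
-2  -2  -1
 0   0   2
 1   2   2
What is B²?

[[3, 2, -4], [2, 4, 4], [0, 2, 7]]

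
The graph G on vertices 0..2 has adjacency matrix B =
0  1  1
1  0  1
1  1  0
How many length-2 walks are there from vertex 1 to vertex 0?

The number of length-2 walks from vertex 1 to vertex 0 is entry (1,0) of B², where B is the adjacency matrix.
B² = [[2, 1, 1], [1, 2, 1], [1, 1, 2]]

1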